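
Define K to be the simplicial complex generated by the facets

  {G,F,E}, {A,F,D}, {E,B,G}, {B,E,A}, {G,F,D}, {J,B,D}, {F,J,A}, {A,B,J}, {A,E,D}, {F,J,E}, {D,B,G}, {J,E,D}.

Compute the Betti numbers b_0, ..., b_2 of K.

We work with the vertex ordering A < B < D < E < F < G < J. The simplices of K, each written with vertices in increasing order, are:

  0-simplices (7): A, B, D, E, F, G, J
  1-simplices (18): AB, AD, AE, AF, AJ, BD, BE, BG, BJ, DE, DF, DG, DJ, EF, EG, EJ, FG, FJ
  2-simplices (12): ABE, ABJ, ADE, ADF, AFJ, BDG, BDJ, BEG, DEJ, DFG, EFG, EFJ

giving chain groups C_0 ≅ Z^7, C_1 ≅ Z^18, C_2 ≅ Z^12.

∂_1: C_1 → C_0 is given by ∂[p,q] = [q] − [p].
The resulting 7×18 matrix has rank 6, and its Smith normal form has invariant factors (1,1,1,1,1,1).

The boundary map ∂_2: C_2 → C_1 acts by ∂[p,q,r] = [q,r] − [p,r] + [p,q]. For instance
  ∂ABE = BE − AE + AB,
  ∂DEJ = EJ − DJ + DE.
As a 18×12 matrix over Z this has rank 12, with invariant factors (1,1,1,1,1,1,1,1,1,1,1,2).

Computing H_k = (kernel of ∂_k) / (image of ∂_{k+1}):

  H_0: rank C_0 − rank ∂_1 = 7 − 6 = 1, and the invariant factors of ∂_1 are all 1, so H_0 ≅ Z.
  H_1: rank ker ∂_1 − rank ∂_2 = (18 − 6) − 12 = 0, and ∂_2 has invariant factor 2 > 1, so H_1 ≅ Z/2Z.
  H_2: rank ker ∂_2 − rank ∂_3 = (12 − 12) − 0 = 0, and there is no ∂_3, so H_2 ≅ 0.

As a check, the Euler characteristic is 7 − 18 + 12 = 1, which agrees with 1 − 0 + 0 = 1.
(K is a triangulation of the real projective plane RP^2.)

Hence the Betti numbers are b_0 = 1, b_1 = 0, b_2 = 0.

b_0 = 1, b_1 = 0, b_2 = 0.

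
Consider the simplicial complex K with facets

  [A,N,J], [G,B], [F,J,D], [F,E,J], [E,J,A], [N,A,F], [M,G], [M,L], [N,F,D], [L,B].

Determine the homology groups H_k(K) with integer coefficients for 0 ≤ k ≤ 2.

Fix the vertex order A < B < D < E < F < G < J < L < M < N and write every simplex with vertices in increasing order. Then dim K = 2 and the simplices of K are:

  0-simplices (10): A, B, D, E, F, G, J, L, M, N
  1-simplices (16): AE, AF, AJ, AN, BG, BL, DF, DJ, DN, EF, EJ, FJ, FN, GM, JN, LM
  2-simplices (6): AEJ, AFN, AJN, DFJ, DFN, EFJ

giving chain groups C_0 ≅ Z^10, C_1 ≅ Z^16, C_2 ≅ Z^6.

The boundary map ∂_1: C_1 → C_0 is given by ∂[p,q] = [q] − [p].
The 10×16 boundary matrix has rank 8 and Smith normal form diag(1,1,1,1,1,1,1,1).

Boundary ∂_2: C_2 → C_1 sends each 2-simplex [p,q,r] to [q,r] − [p,r] + [p,q]. For instance
  ∂AEJ = EJ − AJ + AE,
  ∂AFN = FN − AN + AF.
As a 16×6 matrix over Z this has rank 6, with invariant factors (1,1,1,1,1,1).

Now H_k = ker ∂_k / im ∂_{k+1}, so:

  H_0: rank C_0 − rank ∂_1 = 10 − 8 = 2, and the invariant factors of ∂_1 are all 1, so H_0 ≅ Z^2.
  H_1: rank ker ∂_1 − rank ∂_2 = (16 − 8) − 6 = 2, and the invariant factors of ∂_2 are all 1, so H_1 ≅ Z^2.
  H_2: rank ker ∂_2 − rank ∂_3 = (6 − 6) − 0 = 0, and there is no ∂_3, so H_2 ≅ 0.

As a check, the Euler characteristic is 10 − 16 + 6 = 0, which agrees with 2 − 2 + 0 = 0.
(K is a triangulation of the disjoint union of the cylinder S^1 x I and the circle S^1.)

H_0 = Z^2,  H_1 = Z^2,  H_2 = 0.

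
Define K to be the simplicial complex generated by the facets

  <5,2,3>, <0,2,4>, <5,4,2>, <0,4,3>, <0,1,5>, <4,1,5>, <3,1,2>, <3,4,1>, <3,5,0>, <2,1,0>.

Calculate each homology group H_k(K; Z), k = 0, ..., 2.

H_0 ≅ Z,  H_1 ≅ Z/2,  H_2 = 0.

We work with the vertex ordering 0 < 1 < 2 < 3 < 4 < 5. The simplices of K, each written with vertices in increasing order, are:

  0-simplices (6): [0], [1], [2], [3], [4], [5]
  1-simplices (15): [0,1], [0,2], [0,3], [0,4], [0,5], [1,2], [1,3], [1,4], [1,5], [2,3], [2,4], [2,5], [3,4], [3,5], [4,5]
  2-simplices (10): [0,1,2], [0,1,5], [0,2,4], [0,3,4], [0,3,5], [1,2,3], [1,3,4], [1,4,5], [2,3,5], [2,4,5]

so the chain groups are C_0 ≅ Z^6, C_1 ≅ Z^15, C_2 ≅ Z^10.

Boundary ∂_1: C_1 → C_0 sends each edge [p,q] (with p < q) to q − p. For instance
  ∂[0,4] = [4] − [0].
The resulting 6×15 matrix has rank 5, and its Smith normal form has invariant factors (1,1,1,1,1).

∂_2: C_2 → C_1 acts by ∂[p,q,r] = [q,r] − [p,r] + [p,q]. For instance
  ∂[0,2,4] = [2,4] − [0,4] + [0,2],
  ∂[2,3,5] = [3,5] − [2,5] + [2,3].
This gives a 15×10 integer matrix of rank 10; reducing to Smith normal form yields diagonal entries (1,1,1,1,1,1,1,1,1,2).

Computing H_k = (kernel of ∂_k) / (image of ∂_{k+1}):

  H_0: rank C_0 − rank ∂_1 = 6 − 5 = 1, and the invariant factors of ∂_1 are all 1, so H_0 = Z.
  H_1: rank ker ∂_1 − rank ∂_2 = (15 − 5) − 10 = 0, and ∂_2 has invariant factor 2 > 1, so H_1 = Z/2.
  H_2: rank ker ∂_2 − rank ∂_3 = (10 − 10) − 0 = 0, and there is no ∂_3, so H_2 = 0.

(K is a triangulation of the real projective plane RP^2.)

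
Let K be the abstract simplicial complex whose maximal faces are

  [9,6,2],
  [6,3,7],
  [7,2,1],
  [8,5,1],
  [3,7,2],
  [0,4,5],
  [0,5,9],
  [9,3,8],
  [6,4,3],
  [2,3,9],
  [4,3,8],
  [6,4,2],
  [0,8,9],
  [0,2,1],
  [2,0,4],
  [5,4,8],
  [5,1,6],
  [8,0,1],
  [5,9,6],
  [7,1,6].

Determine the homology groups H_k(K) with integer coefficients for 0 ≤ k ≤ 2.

H_0 = Z,  H_1 = Z ⊕ Z_2,  H_2 = 0.

Fix the vertex order 0 < 1 < 2 < 3 < 4 < 5 < 6 < 7 < 8 < 9 and write every simplex with vertices in increasing order. Then dim K = 2 and the simplices of K are:

  0-simplices (10): [0], [1], [2], [3], [4], [5], [6], [7], [8], [9]
  1-simplices (30): (30 of them)
  2-simplices (20): (20 of them)

Hence C_0 ≅ Z^10, C_1 ≅ Z^30, C_2 ≅ Z^20.

The boundary map ∂_1: C_1 → C_0 maps an edge to its endpoints' difference, ∂[p,q] = q − p.
As a 10×30 matrix over Z this has rank 9, with invariant factors (1,1,1,1,1,1,1,1,1).

Boundary ∂_2: C_2 → C_1 sends each 2-simplex [p,q,r] to [q,r] − [p,r] + [p,q]. For instance
  ∂[4,5,8] = [5,8] − [4,8] + [4,5],
  ∂[2,4,6] = [4,6] − [2,6] + [2,4].
The 30×20 boundary matrix has rank 20 and Smith normal form diag(1,1,1,1,1,1,1,1,1,1,1,1,1,1,1,1,1,1,1,2).

Now H_k = ker ∂_k / im ∂_{k+1}, so:

  H_0: rank C_0 − rank ∂_1 = 10 − 9 = 1, and the invariant factors of ∂_1 are all 1, so H_0 ≅ Z.
  H_1: rank ker ∂_1 − rank ∂_2 = (30 − 9) − 20 = 1, and ∂_2 has invariant factor 2 > 1, so H_1 ≅ Z ⊕ Z_2.
  H_2: rank ker ∂_2 − rank ∂_3 = (20 − 20) − 0 = 0, and there is no ∂_3, so H_2 ≅ 0.

As a check, the Euler characteristic is 10 − 30 + 20 = 0, which agrees with 1 − 1 + 0 = 0.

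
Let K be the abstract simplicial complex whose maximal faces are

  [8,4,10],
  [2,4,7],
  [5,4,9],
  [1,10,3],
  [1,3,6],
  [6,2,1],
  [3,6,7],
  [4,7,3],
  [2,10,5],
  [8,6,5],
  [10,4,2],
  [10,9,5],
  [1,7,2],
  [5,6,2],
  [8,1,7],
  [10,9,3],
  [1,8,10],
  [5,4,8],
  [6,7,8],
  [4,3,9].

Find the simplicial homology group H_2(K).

Take the total order 1 < 2 < 3 < 4 < 5 < 6 < 7 < 8 < 9 < 10 on the vertex set. Then K (dimension 2) consists of the simplices:

  0-simplices (10): [1], [2], [3], [4], [5], [6], [7], [8], [9], [10]
  1-simplices (30): (30 of them)
  2-simplices (20): (20 of them)

giving chain groups C_0 ≅ Z^10, C_1 ≅ Z^30, C_2 ≅ Z^20.

∂_1: C_1 → C_0 sends each edge [p,q] (with p < q) to q − p. For instance
  ∂[2,4] = [4] − [2].
This gives a 10×30 integer matrix of rank 9; reducing to Smith normal form yields diagonal entries (1,1,1,1,1,1,1,1,1).

∂_2: C_2 → C_1 acts by ∂[p,q,r] = [q,r] − [p,r] + [p,q]. For instance
  ∂[2,4,10] = [4,10] − [2,10] + [2,4],
  ∂[3,9,10] = [9,10] − [3,10] + [3,9].
This gives a 30×20 integer matrix of rank 20; reducing to Smith normal form yields diagonal entries (1,1,1,1,1,1,1,1,1,1,1,1,1,1,1,1,1,1,1,2).

Now H_k = ker ∂_k / im ∂_{k+1}, so:

  H_2: rank ker ∂_2 − rank ∂_3 = (20 − 20) − 0 = 0, and there is no ∂_3, so H_2 ≅ 0.

H_2 = 0.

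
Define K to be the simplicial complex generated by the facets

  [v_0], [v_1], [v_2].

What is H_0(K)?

Fix the vertex order v_0 < v_1 < v_2 and write every simplex with vertices in increasing order. Then dim K = 0 and the simplices of K are:

  0-simplices (3): [v_0], [v_1], [v_2]

Hence C_0 ≅ Z^3.

Reading off H_k = ker ∂_k / im ∂_{k+1}:

  H_0: rank C_0 − rank ∂_1 = 3 − 0 = 3, and there is no ∂_1, so H_0 = Z^3.

H_0 = Z^3.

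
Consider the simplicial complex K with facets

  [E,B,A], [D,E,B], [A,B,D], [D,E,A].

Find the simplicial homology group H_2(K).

H_2 = Z.

We work with the vertex ordering A < B < D < E. The simplices of K, each written with vertices in increasing order, are:

  0-simplices (4): A, B, D, E
  1-simplices (6): AB, AD, AE, BD, BE, DE
  2-simplices (4): ABD, ABE, ADE, BDE

Hence C_0 ≅ Z^4, C_1 ≅ Z^6, C_2 ≅ Z^4.

∂_1: C_1 → C_0 maps an edge to its endpoints' difference, ∂[p,q] = q − p.
This gives a 4×6 integer matrix of rank 3; reducing to Smith normal form yields diagonal entries (1,1,1).

∂_2: C_2 → C_1 acts by ∂[p,q,r] = [q,r] − [p,r] + [p,q]. For instance
  ∂BDE = DE − BE + BD,
  ∂ADE = DE − AE + AD.
The resulting 6×4 matrix has rank 3, and its Smith normal form has invariant factors (1,1,1).

Now H_k = ker ∂_k / im ∂_{k+1}, so:

  H_2: rank ker ∂_2 − rank ∂_3 = (4 − 3) − 0 = 1, and there is no ∂_3, so H_2 ≅ Z.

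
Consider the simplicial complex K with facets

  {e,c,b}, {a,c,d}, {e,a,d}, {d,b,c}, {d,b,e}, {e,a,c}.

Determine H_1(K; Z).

H_1 ≅ 0.

We work with the vertex ordering a < b < c < d < e. The simplices of K, each written with vertices in increasing order, are:

  0-simplices (5): a, b, c, d, e
  1-simplices (9): ac, ad, ae, bc, bd, be, cd, ce, de
  2-simplices (6): acd, ace, ade, bcd, bce, bde

so the chain groups are C_0 ≅ Z^5, C_1 ≅ Z^9, C_2 ≅ Z^6.

Boundary ∂_1: C_1 → C_0 is given by ∂[p,q] = [q] − [p].
The resulting 5×9 matrix has rank 4, and its Smith normal form has invariant factors (1,1,1,1).

∂_2: C_2 → C_1 maps a triangle to the signed sum of its edges. For instance
  ∂ade = de − ae + ad,
  ∂bcd = cd − bd + bc.
As a 9×6 matrix over Z this has rank 5, with invariant factors (1,1,1,1,1).

Computing H_k = (kernel of ∂_k) / (image of ∂_{k+1}):

  H_1: rank ker ∂_1 − rank ∂_2 = (9 − 4) − 5 = 0, and the invariant factors of ∂_2 are all 1, so H_1 ≅ 0.

(K is a triangulation of the 2-sphere S^2.)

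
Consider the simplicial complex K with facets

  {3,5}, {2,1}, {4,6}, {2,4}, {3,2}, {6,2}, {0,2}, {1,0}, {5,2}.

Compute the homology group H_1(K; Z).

Order the vertices as 0 < 1 < 2 < 3 < 4 < 5 < 6. Listing each simplex with vertices in this order, K has dimension 1 with simplices:

  0-simplices (7): [0], [1], [2], [3], [4], [5], [6]
  1-simplices (9): [0,1], [0,2], [1,2], [2,3], [2,4], [2,5], [2,6], [3,5], [4,6]

Hence C_0 ≅ Z^7, C_1 ≅ Z^9.

∂_1: C_1 → C_0 sends each edge [p,q] (with p < q) to q − p. For instance
  ∂[0,1] = [1] − [0].
The resulting 7×9 matrix has rank 6, and its Smith normal form has invariant factors (1,1,1,1,1,1).

Computing H_k = (kernel of ∂_k) / (image of ∂_{k+1}):

  H_1: rank ker ∂_1 − rank ∂_2 = (9 − 6) − 0 = 3, and there is no ∂_2, so H_1 ≅ Z^3.

H_1 = Z^3.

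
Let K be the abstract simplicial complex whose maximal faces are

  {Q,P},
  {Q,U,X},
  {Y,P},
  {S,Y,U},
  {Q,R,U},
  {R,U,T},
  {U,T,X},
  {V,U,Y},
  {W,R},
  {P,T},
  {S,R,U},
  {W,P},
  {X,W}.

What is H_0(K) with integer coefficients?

Take the total order P < Q < R < S < T < U < V < W < X < Y on the vertex set. Then K (dimension 2) consists of the simplices:

  0-simplices (10): P, Q, R, S, T, U, V, W, X, Y
  1-simplices (20): PQ, PT, PW, PY, QR, QU, QX, RS, RT, RU, RW, SU, SY, TU, TX, UV, UX, UY, VY, WX
  2-simplices (7): QRU, QUX, RSU, RTU, SUY, TUX, UVY

Hence C_0 ≅ Z^10, C_1 ≅ Z^20, C_2 ≅ Z^7.

The boundary map ∂_1: C_1 → C_0 sends each edge [p,q] (with p < q) to q − p. For instance
  ∂TX = X − T.
The resulting 10×20 matrix has rank 9, and its Smith normal form has invariant factors (1,1,1,1,1,1,1,1,1).

∂_2: C_2 → C_1 acts by ∂[p,q,r] = [q,r] − [p,r] + [p,q]. For instance
  ∂RSU = SU − RU + RS,
  ∂RTU = TU − RU + RT.
This gives a 20×7 integer matrix of rank 7; reducing to Smith normal form yields diagonal entries (1,1,1,1,1,1,1).

Reading off H_k = ker ∂_k / im ∂_{k+1}:

  H_0: rank C_0 − rank ∂_1 = 10 − 9 = 1, and the invariant factors of ∂_1 are all 1, so H_0 ≅ Z.

H_0 = Z.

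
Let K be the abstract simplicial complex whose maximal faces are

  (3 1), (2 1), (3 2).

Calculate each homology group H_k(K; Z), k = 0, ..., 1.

H_0 = Z,  H_1 = Z.

Fix the vertex order 1 < 2 < 3 and write every simplex with vertices in increasing order. Then dim K = 1 and the simplices of K are:

  0-simplices (3): [1], [2], [3]
  1-simplices (3): [1,2], [1,3], [2,3]

giving chain groups C_0 ≅ Z^3, C_1 ≅ Z^3.

Boundary ∂_1: C_1 → C_0 sends each edge [p,q] (with p < q) to q − p. For instance
  ∂[1,3] = [3] − [1].
The 3×3 boundary matrix has rank 2 and Smith normal form diag(1,1).

Now H_k = ker ∂_k / im ∂_{k+1}, so:

  H_0: rank C_0 − rank ∂_1 = 3 − 2 = 1, and the invariant factors of ∂_1 are all 1, so H_0 = Z.
  H_1: rank ker ∂_1 − rank ∂_2 = (3 − 2) − 0 = 1, and there is no ∂_2, so H_1 = Z.

(K is a triangulation of the circle S^1.)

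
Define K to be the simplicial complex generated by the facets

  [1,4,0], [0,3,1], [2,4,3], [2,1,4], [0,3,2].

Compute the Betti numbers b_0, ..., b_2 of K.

b_0 = 1, b_1 = 1, b_2 = 0.

Take the total order 0 < 1 < 2 < 3 < 4 on the vertex set. Then K (dimension 2) consists of the simplices:

  0-simplices (5): [0], [1], [2], [3], [4]
  1-simplices (10): [0,1], [0,2], [0,3], [0,4], [1,2], [1,3], [1,4], [2,3], [2,4], [3,4]
  2-simplices (5): [0,1,3], [0,1,4], [0,2,3], [1,2,4], [2,3,4]

Hence C_0 ≅ Z^5, C_1 ≅ Z^10, C_2 ≅ Z^5.

∂_1: C_1 → C_0 is given by ∂[p,q] = [q] − [p].
This gives a 5×10 integer matrix of rank 4; reducing to Smith normal form yields diagonal entries (1,1,1,1).

Boundary ∂_2: C_2 → C_1 sends each 2-simplex [p,q,r] to [q,r] − [p,r] + [p,q]. For instance
  ∂[1,2,4] = [2,4] − [1,4] + [1,2],
  ∂[2,3,4] = [3,4] − [2,4] + [2,3].
The 10×5 boundary matrix has rank 5 and Smith normal form diag(1,1,1,1,1).

Reading off H_k = ker ∂_k / im ∂_{k+1}:

  H_0: rank C_0 − rank ∂_1 = 5 − 4 = 1, and the invariant factors of ∂_1 are all 1, so H_0 ≅ Z.
  H_1: rank ker ∂_1 − rank ∂_2 = (10 − 4) − 5 = 1, and the invariant factors of ∂_2 are all 1, so H_1 ≅ Z.
  H_2: rank ker ∂_2 − rank ∂_3 = (5 − 5) − 0 = 0, and there is no ∂_3, so H_2 ≅ 0.

Hence the Betti numbers are b_0 = 1, b_1 = 1, b_2 = 0.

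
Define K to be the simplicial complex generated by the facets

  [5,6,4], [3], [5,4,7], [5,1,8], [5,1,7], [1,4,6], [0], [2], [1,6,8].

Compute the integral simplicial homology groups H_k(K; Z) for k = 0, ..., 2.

H_0 ≅ Z^4,  H_1 ≅ Z,  H_2 = 0.

We work with the vertex ordering 0 < 1 < 2 < 3 < 4 < 5 < 6 < 7 < 8. The simplices of K, each written with vertices in increasing order, are:

  0-simplices (9): [0], [1], [2], [3], [4], [5], [6], [7], [8]
  1-simplices (12): [1,4], [1,5], [1,6], [1,7], [1,8], [4,5], [4,6], [4,7], [5,6], [5,7], [5,8], [6,8]
  2-simplices (6): [1,4,6], [1,5,7], [1,5,8], [1,6,8], [4,5,6], [4,5,7]

so the chain groups are C_0 ≅ Z^9, C_1 ≅ Z^12, C_2 ≅ Z^6.

Boundary ∂_1: C_1 → C_0 maps an edge to its endpoints' difference, ∂[p,q] = q − p. For instance
  ∂[1,8] = [8] − [1].
The 9×12 boundary matrix has rank 5 and Smith normal form diag(1,1,1,1,1).

The boundary map ∂_2: C_2 → C_1 maps a triangle to the signed sum of its edges. For instance
  ∂[1,5,7] = [5,7] − [1,7] + [1,5],
  ∂[1,4,6] = [4,6] − [1,6] + [1,4].
This gives a 12×6 integer matrix of rank 6; reducing to Smith normal form yields diagonal entries (1,1,1,1,1,1).

Computing H_k = (kernel of ∂_k) / (image of ∂_{k+1}):

  H_0: rank C_0 − rank ∂_1 = 9 − 5 = 4, and the invariant factors of ∂_1 are all 1, so H_0 ≅ Z^4.
  H_1: rank ker ∂_1 − rank ∂_2 = (12 − 5) − 6 = 1, and the invariant factors of ∂_2 are all 1, so H_1 ≅ Z.
  H_2: rank ker ∂_2 − rank ∂_3 = (6 − 6) − 0 = 0, and there is no ∂_3, so H_2 ≅ 0.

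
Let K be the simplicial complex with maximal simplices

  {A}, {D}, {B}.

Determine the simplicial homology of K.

We work with the vertex ordering A < B < D. The simplices of K, each written with vertices in increasing order, are:

  0-simplices (3): A, B, D

giving chain groups C_0 ≅ Z^3.

From H_k ≅ ker(∂_k) / im(∂_{k+1}) we obtain:

  H_0: rank C_0 − rank ∂_1 = 3 − 0 = 3, and there is no ∂_1, so H_0 = Z^3.

H_0 = Z^3.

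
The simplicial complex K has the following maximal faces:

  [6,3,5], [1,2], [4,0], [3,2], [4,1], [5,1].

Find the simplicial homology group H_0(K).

H_0 ≅ Z.

Order the vertices as 0 < 1 < 2 < 3 < 4 < 5 < 6. Listing each simplex with vertices in this order, K has dimension 2 with simplices:

  0-simplices (7): [0], [1], [2], [3], [4], [5], [6]
  1-simplices (8): [0,4], [1,2], [1,4], [1,5], [2,3], [3,5], [3,6], [5,6]
  2-simplices (1): [3,5,6]

Hence C_0 ≅ Z^7, C_1 ≅ Z^8, C_2 ≅ Z^1.

Boundary ∂_1: C_1 → C_0 maps an edge to its endpoints' difference, ∂[p,q] = q − p.
The 7×8 boundary matrix has rank 6 and Smith normal form diag(1,1,1,1,1,1).

Boundary ∂_2: C_2 → C_1 maps a triangle to the signed sum of its edges. For instance
  ∂[3,5,6] = [5,6] − [3,6] + [3,5].
As a 8×1 matrix over Z this has rank 1, with invariant factors (1).

From H_k ≅ ker(∂_k) / im(∂_{k+1}) we obtain:

  H_0: rank C_0 − rank ∂_1 = 7 − 6 = 1, and the invariant factors of ∂_1 are all 1, so H_0 = Z.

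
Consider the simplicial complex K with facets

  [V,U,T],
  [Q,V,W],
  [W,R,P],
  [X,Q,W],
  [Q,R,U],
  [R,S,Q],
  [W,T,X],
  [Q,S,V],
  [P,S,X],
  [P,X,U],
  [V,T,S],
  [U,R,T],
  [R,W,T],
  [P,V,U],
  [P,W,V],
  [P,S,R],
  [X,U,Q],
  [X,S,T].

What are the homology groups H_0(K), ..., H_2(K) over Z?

H_0 = Z,  H_1 = Z^2,  H_2 = Z.

Take the total order P < Q < R < S < T < U < V < W < X on the vertex set. Then K (dimension 2) consists of the simplices:

  0-simplices (9): P, Q, R, S, T, U, V, W, X
  1-simplices (27): PR, PS, PU, PV, PW, PX, QR, QS, QU, QV, QW, QX, RS, RT, RU, RW, ST, SV, SX, TU, TV, TW, TX, UV, UX, VW, WX
  2-simplices (18): PRS, PRW, PSX, PUV, PUX, PVW, QRS, QRU, QSV, QUX, QVW, QWX, RTU, RTW, STV, STX, TUV, TWX

giving chain groups C_0 ≅ Z^9, C_1 ≅ Z^27, C_2 ≅ Z^18.

The boundary map ∂_1: C_1 → C_0 sends each edge [p,q] (with p < q) to q − p. For instance
  ∂PW = W − P.
The 9×27 boundary matrix has rank 8 and Smith normal form diag(1,1,1,1,1,1,1,1).

Boundary ∂_2: C_2 → C_1 maps a triangle to the signed sum of its edges. For instance
  ∂STX = TX − SX + ST,
  ∂PUV = UV − PV + PU.
As a 27×18 matrix over Z this has rank 17, with invariant factors (1,1,1,1,1,1,1,1,1,1,1,1,1,1,1,1,1).

From H_k ≅ ker(∂_k) / im(∂_{k+1}) we obtain:

  H_0: rank C_0 − rank ∂_1 = 9 − 8 = 1, and the invariant factors of ∂_1 are all 1, so H_0 = Z.
  H_1: rank ker ∂_1 − rank ∂_2 = (27 − 8) − 17 = 2, and the invariant factors of ∂_2 are all 1, so H_1 = Z^2.
  H_2: rank ker ∂_2 − rank ∂_3 = (18 − 17) − 0 = 1, and there is no ∂_3, so H_2 = Z.

(K is a triangulation of the torus T^2.)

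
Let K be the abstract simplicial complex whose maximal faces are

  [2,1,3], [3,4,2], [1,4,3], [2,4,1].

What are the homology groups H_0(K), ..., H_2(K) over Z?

H_0 ≅ Z,  H_1 = 0,  H_2 ≅ Z.

Fix the vertex order 1 < 2 < 3 < 4 and write every simplex with vertices in increasing order. Then dim K = 2 and the simplices of K are:

  0-simplices (4): [1], [2], [3], [4]
  1-simplices (6): [1,2], [1,3], [1,4], [2,3], [2,4], [3,4]
  2-simplices (4): [1,2,3], [1,2,4], [1,3,4], [2,3,4]

so the chain groups are C_0 ≅ Z^4, C_1 ≅ Z^6, C_2 ≅ Z^4.

∂_1: C_1 → C_0 is given by ∂[p,q] = [q] − [p].
This gives a 4×6 integer matrix of rank 3; reducing to Smith normal form yields diagonal entries (1,1,1).

Boundary ∂_2: C_2 → C_1 acts by ∂[p,q,r] = [q,r] − [p,r] + [p,q]. For instance
  ∂[1,2,4] = [2,4] − [1,4] + [1,2],
  ∂[2,3,4] = [3,4] − [2,4] + [2,3].
The resulting 6×4 matrix has rank 3, and its Smith normal form has invariant factors (1,1,1).

Now H_k = ker ∂_k / im ∂_{k+1}, so:

  H_0: rank C_0 − rank ∂_1 = 4 − 3 = 1, and the invariant factors of ∂_1 are all 1, so H_0 = Z.
  H_1: rank ker ∂_1 − rank ∂_2 = (6 − 3) − 3 = 0, and the invariant factors of ∂_2 are all 1, so H_1 = 0.
  H_2: rank ker ∂_2 − rank ∂_3 = (4 − 3) − 0 = 1, and there is no ∂_3, so H_2 = Z.

(K is a triangulation of the 2-sphere S^2.)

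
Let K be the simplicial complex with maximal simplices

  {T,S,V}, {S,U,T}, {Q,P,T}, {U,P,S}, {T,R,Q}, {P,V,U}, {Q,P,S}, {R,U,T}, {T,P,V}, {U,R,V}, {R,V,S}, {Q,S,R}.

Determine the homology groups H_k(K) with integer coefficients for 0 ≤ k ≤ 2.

Take the total order P < Q < R < S < T < U < V on the vertex set. Then K (dimension 2) consists of the simplices:

  0-simplices (7): P, Q, R, S, T, U, V
  1-simplices (18): PQ, PS, PT, PU, PV, QR, QS, QT, RS, RT, RU, RV, ST, SU, SV, TU, TV, UV
  2-simplices (12): PQS, PQT, PSU, PTV, PUV, QRS, QRT, RSV, RTU, RUV, STU, STV

Hence C_0 ≅ Z^7, C_1 ≅ Z^18, C_2 ≅ Z^12.

∂_1: C_1 → C_0 sends each edge [p,q] (with p < q) to q − p. For instance
  ∂QS = S − Q.
As a 7×18 matrix over Z this has rank 6, with invariant factors (1,1,1,1,1,1).

Boundary ∂_2: C_2 → C_1 acts by ∂[p,q,r] = [q,r] − [p,r] + [p,q]. For instance
  ∂RUV = UV − RV + RU,
  ∂RSV = SV − RV + RS.
As a 18×12 matrix over Z this has rank 12, with invariant factors (1,1,1,1,1,1,1,1,1,1,1,2).

From H_k ≅ ker(∂_k) / im(∂_{k+1}) we obtain:

  H_0: rank C_0 − rank ∂_1 = 7 − 6 = 1, and the invariant factors of ∂_1 are all 1, so H_0 = Z.
  H_1: rank ker ∂_1 − rank ∂_2 = (18 − 6) − 12 = 0, and ∂_2 has invariant factor 2 > 1, so H_1 = Z_2.
  H_2: rank ker ∂_2 − rank ∂_3 = (12 − 12) − 0 = 0, and there is no ∂_3, so H_2 = 0.

H_0 = Z,  H_1 = Z_2,  H_2 = 0.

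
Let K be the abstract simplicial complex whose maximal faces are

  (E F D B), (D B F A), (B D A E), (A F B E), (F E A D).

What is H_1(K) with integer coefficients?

H_1 ≅ 0.

K has 5 vertices, 10 edges, 10 triangles, 5 3-simplices.
rank ∂_1 = 4, rank ∂_2 = 6 ⇒ b_1 = 10 − 4 − 6 = 0; all invariant factors of ∂_2 are 1 so no torsion. So H_1 = 0.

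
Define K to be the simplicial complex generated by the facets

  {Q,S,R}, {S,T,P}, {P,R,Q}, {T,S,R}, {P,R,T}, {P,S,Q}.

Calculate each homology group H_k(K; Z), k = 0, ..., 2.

H_0 = Z,  H_1 = 0,  H_2 = Z.

K has 5 vertices, 9 edges, 6 triangles.
rank ∂_0 = 0, rank ∂_1 = 4 ⇒ b_0 = 5 − 0 − 4 = 1; all invariant factors of ∂_1 are 1 so no torsion. So H_0 ≅ Z.
rank ∂_1 = 4, rank ∂_2 = 5 ⇒ b_1 = 9 − 4 − 5 = 0; all invariant factors of ∂_2 are 1 so no torsion. So H_1 ≅ 0.
rank ∂_2 = 5, rank ∂_3 = 0 ⇒ b_2 = 6 − 5 − 0 = 1. So H_2 ≅ Z.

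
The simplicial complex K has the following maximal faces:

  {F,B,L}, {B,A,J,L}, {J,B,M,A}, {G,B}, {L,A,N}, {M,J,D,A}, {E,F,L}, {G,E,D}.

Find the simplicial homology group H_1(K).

H_1 ≅ Z^2.

Fix the vertex order A < B < D < E < F < G < J < L < M < N and write every simplex with vertices in increasing order. Then dim K = 3 and the simplices of K are:

  0-simplices (10): A, B, D, E, F, G, J, L, M, N
  1-simplices (22): AB, AD, AJ, AL, AM, AN, BF, BG, BJ, BL, BM, DE, DG, DJ, DM, EF, EG, EL, FL, JL, JM, LN
  2-simplices (14): ABJ, ABL, ABM, ADJ, ADM, AJL, AJM, ALN, BFL, BJL, BJM, DEG, DJM, EFL
  3-simplices (3): ABJL, ABJM, ADJM

Hence C_0 ≅ Z^10, C_1 ≅ Z^22, C_2 ≅ Z^14, C_3 ≅ Z^3.

∂_1: C_1 → C_0 maps an edge to its endpoints' difference, ∂[p,q] = q − p. For instance
  ∂BG = G − B.
The 10×22 boundary matrix has rank 9 and Smith normal form diag(1,1,1,1,1,1,1,1,1).

∂_2: C_2 → C_1 acts by ∂[p,q,r] = [q,r] − [p,r] + [p,q]. For instance
  ∂DJM = JM − DM + DJ,
  ∂ADM = DM − AM + AD.
As a 22×14 matrix over Z this has rank 11, with invariant factors (1,1,1,1,1,1,1,1,1,1,1).

The boundary map ∂_3: C_3 → C_2 sends each 3-simplex σ to the alternating sum Σ_i (−1)^i (σ with its i-th vertex removed). For instance
  ∂ABJM = BJM − AJM + ABM − ABJ,
  ∂ADJM = DJM − AJM + ADM − ADJ.
The resulting 14×3 matrix has rank 3, and its Smith normal form has invariant factors (1,1,1).

Reading off H_k = ker ∂_k / im ∂_{k+1}:

  H_1: rank ker ∂_1 − rank ∂_2 = (22 − 9) − 11 = 2, and the invariant factors of ∂_2 are all 1, so H_1 = Z^2.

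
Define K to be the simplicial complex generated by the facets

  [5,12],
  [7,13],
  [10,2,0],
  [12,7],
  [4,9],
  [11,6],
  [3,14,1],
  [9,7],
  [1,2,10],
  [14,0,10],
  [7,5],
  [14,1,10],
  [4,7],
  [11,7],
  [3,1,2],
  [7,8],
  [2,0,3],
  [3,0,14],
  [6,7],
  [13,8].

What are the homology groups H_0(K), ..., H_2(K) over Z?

H_0 ≅ Z^2,  H_1 ≅ Z^4,  H_2 ≅ Z.

We work with the vertex ordering 0 < 1 < 2 < 3 < 4 < 5 < 6 < 7 < 8 < 9 < 10 < 11 < 12 < 13 < 14. The simplices of K, each written with vertices in increasing order, are:

  0-simplices (15): [0], [1], [2], [3], [4], [5], [6], [7], [8], [9], [10], [11], [12], [13], [14]
  1-simplices (24): (24 of them)
  2-simplices (8): [0,2,3], [0,2,10], [0,3,14], [0,10,14], [1,2,3], [1,2,10], [1,3,14], [1,10,14]

giving chain groups C_0 ≅ Z^15, C_1 ≅ Z^24, C_2 ≅ Z^8.

Boundary ∂_1: C_1 → C_0 sends each edge [p,q] (with p < q) to q − p.
The resulting 15×24 matrix has rank 13, and its Smith normal form has invariant factors (1,1,1,1,1,1,1,1,1,1,1,1,1).

The boundary map ∂_2: C_2 → C_1 sends each 2-simplex [p,q,r] to [q,r] − [p,r] + [p,q]. For instance
  ∂[1,2,10] = [2,10] − [1,10] + [1,2],
  ∂[1,10,14] = [10,14] − [1,14] + [1,10].
The resulting 24×8 matrix has rank 7, and its Smith normal form has invariant factors (1,1,1,1,1,1,1).

Computing H_k = (kernel of ∂_k) / (image of ∂_{k+1}):

  H_0: rank C_0 − rank ∂_1 = 15 − 13 = 2, and the invariant factors of ∂_1 are all 1, so H_0 ≅ Z^2.
  H_1: rank ker ∂_1 − rank ∂_2 = (24 − 13) − 7 = 4, and the invariant factors of ∂_2 are all 1, so H_1 ≅ Z^4.
  H_2: rank ker ∂_2 − rank ∂_3 = (8 − 7) − 0 = 1, and there is no ∂_3, so H_2 ≅ Z.

As a check, the Euler characteristic is 15 − 24 + 8 = -1, which agrees with 2 − 4 + 1 = -1.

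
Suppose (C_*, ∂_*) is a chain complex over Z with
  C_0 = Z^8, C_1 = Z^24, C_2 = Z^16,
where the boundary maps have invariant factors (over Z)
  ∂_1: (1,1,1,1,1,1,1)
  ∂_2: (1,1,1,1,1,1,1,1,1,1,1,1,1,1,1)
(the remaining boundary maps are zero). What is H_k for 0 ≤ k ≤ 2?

H_0: b_0 = 8 − 0 − 7 = 1; torsion from ∂_1 factors > 1: none. So H_0 ≅ Z.
H_1: b_1 = 24 − 7 − 15 = 2; torsion from ∂_2 factors > 1: none. So H_1 ≅ Z^2.
H_2: b_2 = 16 − 15 − 0 = 1; torsion from ∂_3 factors > 1: none. So H_2 ≅ Z.

H_0 ≅ Z,  H_1 ≅ Z^2,  H_2 ≅ Z.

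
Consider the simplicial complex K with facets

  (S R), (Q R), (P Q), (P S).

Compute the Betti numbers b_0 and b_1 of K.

b_0 = 1, b_1 = 1.

Order the vertices as P < Q < R < S. Listing each simplex with vertices in this order, K has dimension 1 with simplices:

  0-simplices (4): P, Q, R, S
  1-simplices (4): PQ, PS, QR, RS

giving chain groups C_0 ≅ Z^4, C_1 ≅ Z^4.

The boundary map ∂_1: C_1 → C_0 is given by ∂[p,q] = [q] − [p]. For instance
  ∂QR = R − Q.
The 4×4 boundary matrix has rank 3 and Smith normal form diag(1,1,1).

Reading off H_k = ker ∂_k / im ∂_{k+1}:

  H_0: rank C_0 − rank ∂_1 = 4 − 3 = 1, and the invariant factors of ∂_1 are all 1, so H_0 = Z.
  H_1: rank ker ∂_1 − rank ∂_2 = (4 − 3) − 0 = 1, and there is no ∂_2, so H_1 = Z.

Hence the Betti numbers are b_0 = 1, b_1 = 1.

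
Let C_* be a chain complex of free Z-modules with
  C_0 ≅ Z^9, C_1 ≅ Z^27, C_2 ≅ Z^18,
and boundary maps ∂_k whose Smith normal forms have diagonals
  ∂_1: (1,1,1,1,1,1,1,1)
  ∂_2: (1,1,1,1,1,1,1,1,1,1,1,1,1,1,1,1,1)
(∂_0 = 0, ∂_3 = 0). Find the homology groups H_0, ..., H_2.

H_0: b_0 = 9 − 0 − 8 = 1; torsion from ∂_1 factors > 1: none. So H_0 = Z.
H_1: b_1 = 27 − 8 − 17 = 2; torsion from ∂_2 factors > 1: none. So H_1 = Z^2.
H_2: b_2 = 18 − 17 − 0 = 1; torsion from ∂_3 factors > 1: none. So H_2 = Z.

H_0 = Z,  H_1 = Z^2,  H_2 = Z.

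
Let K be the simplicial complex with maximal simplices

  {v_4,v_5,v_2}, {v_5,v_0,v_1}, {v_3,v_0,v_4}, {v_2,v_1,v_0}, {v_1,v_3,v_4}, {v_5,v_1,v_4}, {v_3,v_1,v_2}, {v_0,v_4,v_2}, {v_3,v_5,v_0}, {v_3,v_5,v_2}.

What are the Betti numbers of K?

We work with the vertex ordering v_0 < v_1 < v_2 < v_3 < v_4 < v_5. The simplices of K, each written with vertices in increasing order, are:

  0-simplices (6): [v_0], [v_1], [v_2], [v_3], [v_4], [v_5]
  1-simplices (15): (15 of them)
  2-simplices (10): [v_0,v_1,v_2], [v_0,v_1,v_5], [v_0,v_2,v_4], [v_0,v_3,v_4], [v_0,v_3,v_5], [v_1,v_2,v_3], [v_1,v_3,v_4], [v_1,v_4,v_5], [v_2,v_3,v_5], [v_2,v_4,v_5]

Hence C_0 ≅ Z^6, C_1 ≅ Z^15, C_2 ≅ Z^10.

The boundary map ∂_1: C_1 → C_0 maps an edge to its endpoints' difference, ∂[p,q] = q − p. For instance
  ∂[v_0,v_5] = [v_5] − [v_0].
The 6×15 boundary matrix has rank 5 and Smith normal form diag(1,1,1,1,1).

Boundary ∂_2: C_2 → C_1 sends each 2-simplex [p,q,r] to [q,r] − [p,r] + [p,q]. For instance
  ∂[v_0,v_2,v_4] = [v_2,v_4] − [v_0,v_4] + [v_0,v_2],
  ∂[v_0,v_3,v_4] = [v_3,v_4] − [v_0,v_4] + [v_0,v_3].
This gives a 15×10 integer matrix of rank 10; reducing to Smith normal form yields diagonal entries (1,1,1,1,1,1,1,1,1,2).

Computing H_k = (kernel of ∂_k) / (image of ∂_{k+1}):

  H_0: rank C_0 − rank ∂_1 = 6 − 5 = 1, and the invariant factors of ∂_1 are all 1, so H_0 = Z.
  H_1: rank ker ∂_1 − rank ∂_2 = (15 − 5) − 10 = 0, and ∂_2 has invariant factor 2 > 1, so H_1 = Z/2Z.
  H_2: rank ker ∂_2 − rank ∂_3 = (10 − 10) − 0 = 0, and there is no ∂_3, so H_2 = 0.

As a check, the Euler characteristic is 6 − 15 + 10 = 1, which agrees with 1 − 0 + 0 = 1.
(K is a triangulation of the real projective plane RP^2.)

Hence the Betti numbers are b_0 = 1, b_1 = 0, b_2 = 0.

b_0 = 1, b_1 = 0, b_2 = 0.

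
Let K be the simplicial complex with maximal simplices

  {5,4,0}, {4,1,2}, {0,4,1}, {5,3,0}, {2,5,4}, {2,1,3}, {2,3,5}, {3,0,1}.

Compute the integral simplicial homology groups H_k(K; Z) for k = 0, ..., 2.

We work with the vertex ordering 0 < 1 < 2 < 3 < 4 < 5. The simplices of K, each written with vertices in increasing order, are:

  0-simplices (6): [0], [1], [2], [3], [4], [5]
  1-simplices (12): [0,1], [0,3], [0,4], [0,5], [1,2], [1,3], [1,4], [2,3], [2,4], [2,5], [3,5], [4,5]
  2-simplices (8): [0,1,3], [0,1,4], [0,3,5], [0,4,5], [1,2,3], [1,2,4], [2,3,5], [2,4,5]

Hence C_0 ≅ Z^6, C_1 ≅ Z^12, C_2 ≅ Z^8.

The boundary map ∂_1: C_1 → C_0 is given by ∂[p,q] = [q] − [p].
The resulting 6×12 matrix has rank 5, and its Smith normal form has invariant factors (1,1,1,1,1).

Boundary ∂_2: C_2 → C_1 sends each 2-simplex [p,q,r] to [q,r] − [p,r] + [p,q]. For instance
  ∂[1,2,4] = [2,4] − [1,4] + [1,2],
  ∂[1,2,3] = [2,3] − [1,3] + [1,2].
As a 12×8 matrix over Z this has rank 7, with invariant factors (1,1,1,1,1,1,1).

Reading off H_k = ker ∂_k / im ∂_{k+1}:

  H_0: rank C_0 − rank ∂_1 = 6 − 5 = 1, and the invariant factors of ∂_1 are all 1, so H_0 ≅ Z.
  H_1: rank ker ∂_1 − rank ∂_2 = (12 − 5) − 7 = 0, and the invariant factors of ∂_2 are all 1, so H_1 ≅ 0.
  H_2: rank ker ∂_2 − rank ∂_3 = (8 − 7) − 0 = 1, and there is no ∂_3, so H_2 ≅ Z.

As a check, the Euler characteristic is 6 − 12 + 8 = 2, which agrees with 1 − 0 + 1 = 2.

H_0 ≅ Z,  H_1 = 0,  H_2 ≅ Z.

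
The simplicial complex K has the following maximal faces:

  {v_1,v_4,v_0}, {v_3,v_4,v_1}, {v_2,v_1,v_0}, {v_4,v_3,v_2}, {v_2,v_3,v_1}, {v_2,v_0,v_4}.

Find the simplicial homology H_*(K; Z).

H_0 = Z,  H_1 = 0,  H_2 = Z.

Fix the vertex order v_0 < v_1 < v_2 < v_3 < v_4 and write every simplex with vertices in increasing order. Then dim K = 2 and the simplices of K are:

  0-simplices (5): [v_0], [v_1], [v_2], [v_3], [v_4]
  1-simplices (9): [v_0,v_1], [v_0,v_2], [v_0,v_4], [v_1,v_2], [v_1,v_3], [v_1,v_4], [v_2,v_3], [v_2,v_4], [v_3,v_4]
  2-simplices (6): [v_0,v_1,v_2], [v_0,v_1,v_4], [v_0,v_2,v_4], [v_1,v_2,v_3], [v_1,v_3,v_4], [v_2,v_3,v_4]

Hence C_0 ≅ Z^5, C_1 ≅ Z^9, C_2 ≅ Z^6.

∂_1: C_1 → C_0 is given by ∂[p,q] = [q] − [p]. For instance
  ∂[v_2,v_3] = [v_3] − [v_2].
As a 5×9 matrix over Z this has rank 4, with invariant factors (1,1,1,1).

∂_2: C_2 → C_1 maps a triangle to the signed sum of its edges. For instance
  ∂[v_0,v_2,v_4] = [v_2,v_4] − [v_0,v_4] + [v_0,v_2],
  ∂[v_0,v_1,v_2] = [v_1,v_2] − [v_0,v_2] + [v_0,v_1].
As a 9×6 matrix over Z this has rank 5, with invariant factors (1,1,1,1,1).

From H_k ≅ ker(∂_k) / im(∂_{k+1}) we obtain:

  H_0: rank C_0 − rank ∂_1 = 5 − 4 = 1, and the invariant factors of ∂_1 are all 1, so H_0 ≅ Z.
  H_1: rank ker ∂_1 − rank ∂_2 = (9 − 4) − 5 = 0, and the invariant factors of ∂_2 are all 1, so H_1 ≅ 0.
  H_2: rank ker ∂_2 − rank ∂_3 = (6 − 5) − 0 = 1, and there is no ∂_3, so H_2 ≅ Z.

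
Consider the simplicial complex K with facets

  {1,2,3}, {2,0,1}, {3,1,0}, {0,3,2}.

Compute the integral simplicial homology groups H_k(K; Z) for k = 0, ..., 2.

Fix the vertex order 0 < 1 < 2 < 3 and write every simplex with vertices in increasing order. Then dim K = 2 and the simplices of K are:

  0-simplices (4): [0], [1], [2], [3]
  1-simplices (6): [0,1], [0,2], [0,3], [1,2], [1,3], [2,3]
  2-simplices (4): [0,1,2], [0,1,3], [0,2,3], [1,2,3]

Hence C_0 ≅ Z^4, C_1 ≅ Z^6, C_2 ≅ Z^4.

Boundary ∂_1: C_1 → C_0 is given by ∂[p,q] = [q] − [p]. For instance
  ∂[1,3] = [3] − [1].
As a 4×6 matrix over Z this has rank 3, with invariant factors (1,1,1).

The boundary map ∂_2: C_2 → C_1 maps a triangle to the signed sum of its edges. For instance
  ∂[0,1,2] = [1,2] − [0,2] + [0,1],
  ∂[0,2,3] = [2,3] − [0,3] + [0,2].
As a 6×4 matrix over Z this has rank 3, with invariant factors (1,1,1).

Reading off H_k = ker ∂_k / im ∂_{k+1}:

  H_0: rank C_0 − rank ∂_1 = 4 − 3 = 1, and the invariant factors of ∂_1 are all 1, so H_0 ≅ Z.
  H_1: rank ker ∂_1 − rank ∂_2 = (6 − 3) − 3 = 0, and the invariant factors of ∂_2 are all 1, so H_1 ≅ 0.
  H_2: rank ker ∂_2 − rank ∂_3 = (4 − 3) − 0 = 1, and there is no ∂_3, so H_2 ≅ Z.

(K is a triangulation of the 2-sphere S^2.)

H_0 ≅ Z,  H_1 = 0,  H_2 ≅ Z.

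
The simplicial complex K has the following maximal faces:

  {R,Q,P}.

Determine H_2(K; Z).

Order the vertices as P < Q < R. Listing each simplex with vertices in this order, K has dimension 2 with simplices:

  0-simplices (3): P, Q, R
  1-simplices (3): PQ, PR, QR
  2-simplices (1): PQR

giving chain groups C_0 ≅ Z^3, C_1 ≅ Z^3, C_2 ≅ Z^1.

∂_1: C_1 → C_0 sends each edge [p,q] (with p < q) to q − p.
This gives a 3×3 integer matrix of rank 2; reducing to Smith normal form yields diagonal entries (1,1).

Boundary ∂_2: C_2 → C_1 sends each 2-simplex [p,q,r] to [q,r] − [p,r] + [p,q]. For instance
  ∂PQR = QR − PR + PQ.
This gives a 3×1 integer matrix of rank 1; reducing to Smith normal form yields diagonal entries (1).

Computing H_k = (kernel of ∂_k) / (image of ∂_{k+1}):

  H_2: rank ker ∂_2 − rank ∂_3 = (1 − 1) − 0 = 0, and there is no ∂_3, so H_2 ≅ 0.

H_2 ≅ 0.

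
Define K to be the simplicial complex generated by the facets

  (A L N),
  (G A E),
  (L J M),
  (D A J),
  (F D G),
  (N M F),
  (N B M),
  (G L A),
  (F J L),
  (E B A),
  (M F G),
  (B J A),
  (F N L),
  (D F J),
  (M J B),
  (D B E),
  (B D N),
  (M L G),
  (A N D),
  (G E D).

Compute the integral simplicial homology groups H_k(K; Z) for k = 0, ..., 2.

We work with the vertex ordering A < B < D < E < F < G < J < L < M < N. The simplices of K, each written with vertices in increasing order, are:

  0-simplices (10): A, B, D, E, F, G, J, L, M, N
  1-simplices (30): AB, AD, AE, AG, AJ, AL, AN, BD, BE, BJ, BM, BN, DE, DF, DG, DJ, DN, EG, FG, FJ, FL, FM, FN, GL, GM, JL, JM, LM, LN, MN
  2-simplices (20): ABE, ABJ, ADJ, ADN, AEG, AGL, ALN, BDE, BDN, BJM, BMN, DEG, DFG, DFJ, FGM, FJL, FLN, FMN, GLM, JLM

so the chain groups are C_0 ≅ Z^10, C_1 ≅ Z^30, C_2 ≅ Z^20.

Boundary ∂_1: C_1 → C_0 maps an edge to its endpoints' difference, ∂[p,q] = q − p. For instance
  ∂EG = G − E.
The 10×30 boundary matrix has rank 9 and Smith normal form diag(1,1,1,1,1,1,1,1,1).

Boundary ∂_2: C_2 → C_1 maps a triangle to the signed sum of its edges. For instance
  ∂BMN = MN − BN + BM,
  ∂FGM = GM − FM + FG.
The 30×20 boundary matrix has rank 20 and Smith normal form diag(1,1,1,1,1,1,1,1,1,1,1,1,1,1,1,1,1,1,1,2).

Reading off H_k = ker ∂_k / im ∂_{k+1}:

  H_0: rank C_0 − rank ∂_1 = 10 − 9 = 1, and the invariant factors of ∂_1 are all 1, so H_0 ≅ Z.
  H_1: rank ker ∂_1 − rank ∂_2 = (30 − 9) − 20 = 1, and ∂_2 has invariant factor 2 > 1, so H_1 ≅ Z ⊕ Z/2.
  H_2: rank ker ∂_2 − rank ∂_3 = (20 − 20) − 0 = 0, and there is no ∂_3, so H_2 ≅ 0.

H_0 = Z,  H_1 = Z ⊕ Z/2,  H_2 = 0.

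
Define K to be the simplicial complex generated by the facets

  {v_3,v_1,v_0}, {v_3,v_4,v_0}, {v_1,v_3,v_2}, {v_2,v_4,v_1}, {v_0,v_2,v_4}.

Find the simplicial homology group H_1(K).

Take the total order v_0 < v_1 < v_2 < v_3 < v_4 on the vertex set. Then K (dimension 2) consists of the simplices:

  0-simplices (5): [v_0], [v_1], [v_2], [v_3], [v_4]
  1-simplices (10): [v_0,v_1], [v_0,v_2], [v_0,v_3], [v_0,v_4], [v_1,v_2], [v_1,v_3], [v_1,v_4], [v_2,v_3], [v_2,v_4], [v_3,v_4]
  2-simplices (5): [v_0,v_1,v_3], [v_0,v_2,v_4], [v_0,v_3,v_4], [v_1,v_2,v_3], [v_1,v_2,v_4]

giving chain groups C_0 ≅ Z^5, C_1 ≅ Z^10, C_2 ≅ Z^5.

Boundary ∂_1: C_1 → C_0 sends each edge [p,q] (with p < q) to q − p. For instance
  ∂[v_0,v_2] = [v_2] − [v_0].
As a 5×10 matrix over Z this has rank 4, with invariant factors (1,1,1,1).

Boundary ∂_2: C_2 → C_1 maps a triangle to the signed sum of its edges. For instance
  ∂[v_0,v_3,v_4] = [v_3,v_4] − [v_0,v_4] + [v_0,v_3],
  ∂[v_1,v_2,v_3] = [v_2,v_3] − [v_1,v_3] + [v_1,v_2].
The resulting 10×5 matrix has rank 5, and its Smith normal form has invariant factors (1,1,1,1,1).

From H_k ≅ ker(∂_k) / im(∂_{k+1}) we obtain:

  H_1: rank ker ∂_1 − rank ∂_2 = (10 − 4) − 5 = 1, and the invariant factors of ∂_2 are all 1, so H_1 ≅ Z.

H_1 ≅ Z.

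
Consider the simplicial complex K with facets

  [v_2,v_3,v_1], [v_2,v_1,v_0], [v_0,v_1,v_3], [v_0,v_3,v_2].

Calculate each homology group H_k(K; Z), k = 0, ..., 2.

H_0 ≅ Z,  H_1 = 0,  H_2 ≅ Z.

Fix the vertex order v_0 < v_1 < v_2 < v_3 and write every simplex with vertices in increasing order. Then dim K = 2 and the simplices of K are:

  0-simplices (4): [v_0], [v_1], [v_2], [v_3]
  1-simplices (6): [v_0,v_1], [v_0,v_2], [v_0,v_3], [v_1,v_2], [v_1,v_3], [v_2,v_3]
  2-simplices (4): [v_0,v_1,v_2], [v_0,v_1,v_3], [v_0,v_2,v_3], [v_1,v_2,v_3]

giving chain groups C_0 ≅ Z^4, C_1 ≅ Z^6, C_2 ≅ Z^4.

∂_1: C_1 → C_0 sends each edge [p,q] (with p < q) to q − p.
The 4×6 boundary matrix has rank 3 and Smith normal form diag(1,1,1).

∂_2: C_2 → C_1 acts by ∂[p,q,r] = [q,r] − [p,r] + [p,q]. For instance
  ∂[v_0,v_2,v_3] = [v_2,v_3] − [v_0,v_3] + [v_0,v_2],
  ∂[v_1,v_2,v_3] = [v_2,v_3] − [v_1,v_3] + [v_1,v_2].
This gives a 6×4 integer matrix of rank 3; reducing to Smith normal form yields diagonal entries (1,1,1).

Computing H_k = (kernel of ∂_k) / (image of ∂_{k+1}):

  H_0: rank C_0 − rank ∂_1 = 4 − 3 = 1, and the invariant factors of ∂_1 are all 1, so H_0 = Z.
  H_1: rank ker ∂_1 − rank ∂_2 = (6 − 3) − 3 = 0, and the invariant factors of ∂_2 are all 1, so H_1 = 0.
  H_2: rank ker ∂_2 − rank ∂_3 = (4 − 3) − 0 = 1, and there is no ∂_3, so H_2 = Z.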